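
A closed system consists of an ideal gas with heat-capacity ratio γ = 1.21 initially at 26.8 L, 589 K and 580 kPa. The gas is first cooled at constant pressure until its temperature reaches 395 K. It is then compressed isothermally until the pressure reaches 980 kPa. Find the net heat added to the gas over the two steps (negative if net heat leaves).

-35000 J

n = P₁V₁/(RT₁) = 580×26.8/(8.314×589) = 3.17 mol.
Step 1 — Isobaric: P stays 580 kPa; V/T = const ⇒ T₂ = 395 K, V₂ = 18.0 L.
W = PΔV = 580×(18.0−26.8) kPa·L = -5120 J.
ΔU = nCvΔT = 3.17×39.6×(395−589) = -24400 J.
Q = ΔU + W = nCpΔT = -29500 J.
State after step 1: P = 580 kPa, V = 18.0 L, T = 395 K.
Step 2 — Isothermal: T stays 395 K; PV = const ⇒ V₂ = 10.6 L, P₂ = 980 kPa.
ΔU = 0 (ideal gas, T constant).
W = nRT ln(V₂/V₁) = 3.17×8.314×395×ln(0.592) = -5470 J.
Q = ΔU + W = -5470 J.
Net over both steps: W = -10600 J, Q = -35000 J, ΔU = -24400 J.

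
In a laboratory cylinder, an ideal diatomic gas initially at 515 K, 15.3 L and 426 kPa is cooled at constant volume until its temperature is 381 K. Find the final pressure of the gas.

315 kPa

Isochoric: V stays 15.3 L; P/T = const ⇒ T₂ = 381 K, P₂ = 315 kPa.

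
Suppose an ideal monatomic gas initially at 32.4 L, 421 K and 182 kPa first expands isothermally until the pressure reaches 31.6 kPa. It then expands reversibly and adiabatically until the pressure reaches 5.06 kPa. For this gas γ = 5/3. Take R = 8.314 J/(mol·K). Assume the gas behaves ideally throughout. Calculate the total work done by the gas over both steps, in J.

n = P₁V₁/(RT₁) = 182×32.4/(8.314×421) = 1.68 mol.
Step 1 — Isothermal: T stays 421 K; PV = const ⇒ V₂ = 187 L, P₂ = 31.6 kPa.
ΔU = 0 (ideal gas, T constant).
W = nRT ln(V₂/V₁) = 1.68×8.314×421×ln(5.76) = 10300 J.
Q = ΔU + W = 10300 J.
State after step 1: P = 31.6 kPa, V = 187 L, T = 421 K.
Step 2 — Adiabatic: T₂/T₁ = (P₂/P₁)^((γ−1)/γ) ⇒ T₂ = 421×(0.160)^0.400 = 202 K; V₂ = 560 L.
ΔU = nCvΔT = 1.68×12.5×(202−421) = -4590 J.
Q = 0 for an adiabatic process, so W = −ΔU = 4590 J.
Net over both steps: W = 14900 J, Q = 10300 J, ΔU = -4590 J.

14900 J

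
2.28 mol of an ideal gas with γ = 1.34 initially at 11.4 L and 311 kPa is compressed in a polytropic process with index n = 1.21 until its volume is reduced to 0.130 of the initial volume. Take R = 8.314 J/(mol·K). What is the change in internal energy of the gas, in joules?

T₁ = P₁V₁/(nR) = 311×11.4/(2.28×8.314) = 187 K.
Polytropic n=1.21: T₂ = T₁(V₁/V₂)^(n−1) = 187×(7.69)^0.21 = 287 K; P₂ = P₁(V₁/V₂)^n = 3670 kPa.
For an ideal gas ΔU = nCvΔT with Cv = R/(γ−1) = 24.5 J/(mol·K).
ΔU = 2.28×24.5×(287−187) = 5580 J.

5580 J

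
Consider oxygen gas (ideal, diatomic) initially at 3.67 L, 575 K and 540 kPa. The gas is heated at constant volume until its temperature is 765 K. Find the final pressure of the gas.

718 kPa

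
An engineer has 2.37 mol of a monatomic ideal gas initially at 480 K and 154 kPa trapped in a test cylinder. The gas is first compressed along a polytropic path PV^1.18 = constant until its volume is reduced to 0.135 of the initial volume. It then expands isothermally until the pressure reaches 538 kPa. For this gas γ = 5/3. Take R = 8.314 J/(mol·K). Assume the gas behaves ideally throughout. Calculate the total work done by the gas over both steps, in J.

-7720 J

V₁ = nRT₁/P₁ = 2.37×8.314×480/154 = 61.4 L.
Step 1 — Polytropic n=1.18: T₂ = T₁(V₁/V₂)^(n−1) = 480×(7.41)^0.18 = 688 K; P₂ = P₁(V₁/V₂)^n = 1640 kPa.
W = (P₁V₁−P₂V₂)/(n−1) = (154×61.4−1640×8.29)/0.18 = -22800 J.
ΔU = nCvΔT = 2.37×12.5×(688−480) = 6160 J.
Q = ΔU + W = -16600 J.
State after step 1: P = 1640 kPa, V = 8.29 L, T = 688 K.
Step 2 — Isothermal: T stays 688 K; PV = const ⇒ V₂ = 25.2 L, P₂ = 538 kPa.
ΔU = 0 (ideal gas, T constant).
W = nRT ln(V₂/V₁) = 2.37×8.314×688×ln(3.04) = 15100 J.
Q = ΔU + W = 15100 J.
Net over both steps: W = -7720 J, Q = -1560 J, ΔU = 6160 J.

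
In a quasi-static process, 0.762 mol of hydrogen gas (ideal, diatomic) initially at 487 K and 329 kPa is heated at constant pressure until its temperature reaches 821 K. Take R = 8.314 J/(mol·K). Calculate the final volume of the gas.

15.8 L

V₁ = nRT₁/P₁ = 0.762×8.314×487/329 = 9.38 L.
Isobaric: P stays 329 kPa; V/T = const ⇒ T₂ = 821 K, V₂ = 15.8 L.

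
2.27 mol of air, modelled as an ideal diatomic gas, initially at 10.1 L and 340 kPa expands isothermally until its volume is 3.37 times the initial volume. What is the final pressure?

T₁ = P₁V₁/(nR) = 340×10.1/(2.27×8.314) = 182 K.
Isothermal: T stays 182 K; PV = const ⇒ V₂ = 34.0 L, P₂ = 101 kPa.

101 kPa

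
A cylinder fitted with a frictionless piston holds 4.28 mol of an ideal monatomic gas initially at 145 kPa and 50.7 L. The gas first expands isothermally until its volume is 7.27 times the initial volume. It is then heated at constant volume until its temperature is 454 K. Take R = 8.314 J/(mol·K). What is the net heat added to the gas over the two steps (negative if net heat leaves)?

27800 J

T₁ = P₁V₁/(nR) = 145×50.7/(4.28×8.314) = 207 K.
Step 1 — Isothermal: T stays 207 K; PV = const ⇒ V₂ = 369 L, P₂ = 19.9 kPa.
ΔU = 0 (ideal gas, T constant).
W = nRT ln(V₂/V₁) = 4.28×8.314×207×ln(7.27) = 14600 J.
Q = ΔU + W = 14600 J.
State after step 1: P = 19.9 kPa, V = 369 L, T = 207 K.
Step 2 — Isochoric: V stays 369 L; P/T = const ⇒ T₂ = 454 K, P₂ = 43.8 kPa.
W = 0 (no volume change).
ΔU = nCvΔT = 4.28×12.5×(454−207) = 13200 J.
Q = ΔU = 13200 J.
Net over both steps: W = 14600 J, Q = 27800 J, ΔU = 13200 J.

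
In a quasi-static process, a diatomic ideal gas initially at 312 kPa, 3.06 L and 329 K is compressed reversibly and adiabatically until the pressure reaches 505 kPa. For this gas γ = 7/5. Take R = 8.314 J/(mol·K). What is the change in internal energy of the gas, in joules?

352 J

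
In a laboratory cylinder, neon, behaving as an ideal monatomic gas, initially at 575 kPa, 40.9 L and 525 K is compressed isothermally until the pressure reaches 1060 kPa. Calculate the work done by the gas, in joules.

-14400 J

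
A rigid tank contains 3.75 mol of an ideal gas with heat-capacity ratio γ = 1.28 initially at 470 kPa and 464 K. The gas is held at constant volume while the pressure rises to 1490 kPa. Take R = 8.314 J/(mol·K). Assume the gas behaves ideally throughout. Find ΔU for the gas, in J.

V₁ = nRT₁/P₁ = 3.75×8.314×464/470 = 30.8 L.
Isochoric: V stays 30.8 L; P/T = const ⇒ T₂ = 1470 K, P₂ = 1490 kPa.
For an ideal gas ΔU = nCvΔT with Cv = R/(γ−1) = 29.7 J/(mol·K).
ΔU = 3.75×29.7×(1470−464) = 112000 J.

112000 J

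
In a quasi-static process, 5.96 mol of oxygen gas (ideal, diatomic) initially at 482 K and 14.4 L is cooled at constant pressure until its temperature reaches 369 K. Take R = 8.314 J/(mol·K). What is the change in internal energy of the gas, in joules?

P₁ = nRT₁/V₁ = 5.96×8.314×482/14.4 = 1660 kPa.
Isobaric: P stays 1660 kPa; V/T = const ⇒ T₂ = 369 K, V₂ = 11.0 L.
For an ideal gas ΔU = nCvΔT with Cv = (5/2)R = 20.8 J/(mol·K).
ΔU = 5.96×20.8×(369−482) = -14000 J.

-14000 J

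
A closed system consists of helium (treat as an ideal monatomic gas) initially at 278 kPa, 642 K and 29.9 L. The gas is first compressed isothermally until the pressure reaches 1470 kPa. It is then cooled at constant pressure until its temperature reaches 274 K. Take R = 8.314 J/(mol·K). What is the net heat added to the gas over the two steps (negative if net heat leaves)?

n = P₁V₁/(RT₁) = 278×29.9/(8.314×642) = 1.56 mol.
Step 1 — Isothermal: T stays 642 K; PV = const ⇒ V₂ = 5.65 L, P₂ = 1470 kPa.
ΔU = 0 (ideal gas, T constant).
W = nRT ln(V₂/V₁) = 1.56×8.314×642×ln(0.189) = -13800 J.
Q = ΔU + W = -13800 J.
State after step 1: P = 1470 kPa, V = 5.65 L, T = 642 K.
Step 2 — Isobaric: P stays 1470 kPa; V/T = const ⇒ T₂ = 274 K, V₂ = 2.41 L.
W = PΔV = 1470×(2.41−5.65) kPa·L = -4760 J.
ΔU = nCvΔT = 1.56×12.5×(274−642) = -7150 J.
Q = ΔU + W = nCpΔT = -11900 J.
Net over both steps: W = -18600 J, Q = -25800 J, ΔU = -7150 J.

-25800 J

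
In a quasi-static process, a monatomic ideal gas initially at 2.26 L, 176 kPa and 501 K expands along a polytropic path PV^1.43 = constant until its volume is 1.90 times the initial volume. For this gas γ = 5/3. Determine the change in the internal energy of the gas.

-144 J

n = P₁V₁/(RT₁) = 176×2.26/(8.314×501) = 0.0955 mol.
Polytropic n=1.43: T₂ = T₁(V₁/V₂)^(n−1) = 501×(0.526)^0.43 = 380 K; P₂ = P₁(V₁/V₂)^n = 70.3 kPa.
For an ideal gas ΔU = nCvΔT with Cv = (3/2)R = 12.5 J/(mol·K).
ΔU = 0.0955×12.5×(380−501) = -144 J.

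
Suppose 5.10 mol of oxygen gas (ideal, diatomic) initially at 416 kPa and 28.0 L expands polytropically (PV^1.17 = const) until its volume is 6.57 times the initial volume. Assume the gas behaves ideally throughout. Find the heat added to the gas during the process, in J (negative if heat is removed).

10800 J

T₁ = P₁V₁/(nR) = 416×28.0/(5.10×8.314) = 275 K.
Polytropic n=1.17: T₂ = T₁(V₁/V₂)^(n−1) = 275×(0.152)^0.17 = 199 K; P₂ = P₁(V₁/V₂)^n = 46.0 kPa.
W = (P₁V₁−P₂V₂)/(n−1) = (416×28.0−46.0×184)/0.17 = 18800 J.
ΔU = nCvΔT = 5.10×20.8×(199−275) = -7980 J.
Q = ΔU + W = 10800 J.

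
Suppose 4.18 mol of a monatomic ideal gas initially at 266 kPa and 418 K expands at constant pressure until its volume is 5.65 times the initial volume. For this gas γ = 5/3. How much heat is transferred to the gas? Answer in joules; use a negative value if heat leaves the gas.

169000 J

V₁ = nRT₁/P₁ = 4.18×8.314×418/266 = 54.6 L.
Isobaric: P stays 266 kPa; V/T = const ⇒ T₂ = 2360 K, V₂ = 309 L.
W = PΔV = 266×(309−54.6) kPa·L = 67500 J.
ΔU = nCvΔT = 4.18×12.5×(2360−418) = 101000 J.
Q = ΔU + W = nCpΔT = 169000 J.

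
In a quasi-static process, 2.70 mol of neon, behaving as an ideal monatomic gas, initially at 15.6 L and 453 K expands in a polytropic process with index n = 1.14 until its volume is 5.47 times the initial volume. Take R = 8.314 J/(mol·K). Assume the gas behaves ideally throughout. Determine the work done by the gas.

15400 J

P₁ = nRT₁/V₁ = 2.70×8.314×453/15.6 = 652 kPa.
Polytropic n=1.14: T₂ = T₁(V₁/V₂)^(n−1) = 453×(0.183)^0.14 = 357 K; P₂ = P₁(V₁/V₂)^n = 93.9 kPa.
W = (P₁V₁−P₂V₂)/(n−1) = (652×15.6−93.9×85.3)/0.14 = 15400 J.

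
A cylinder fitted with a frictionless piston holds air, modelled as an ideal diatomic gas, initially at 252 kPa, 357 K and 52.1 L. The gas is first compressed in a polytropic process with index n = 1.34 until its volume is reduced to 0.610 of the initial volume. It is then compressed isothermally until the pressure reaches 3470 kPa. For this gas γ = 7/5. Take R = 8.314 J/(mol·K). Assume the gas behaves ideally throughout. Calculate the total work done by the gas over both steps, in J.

-37500 J

n = P₁V₁/(RT₁) = 252×52.1/(8.314×357) = 4.42 mol.
Step 1 — Polytropic n=1.34: T₂ = T₁(V₁/V₂)^(n−1) = 357×(1.64)^0.34 = 422 K; P₂ = P₁(V₁/V₂)^n = 489 kPa.
W = (P₁V₁−P₂V₂)/(n−1) = (252×52.1−489×31.8)/0.34 = -7070 J.
ΔU = nCvΔT = 4.42×20.8×(422−357) = 6010 J.
Q = ΔU + W = -1060 J.
State after step 1: P = 489 kPa, V = 31.8 L, T = 422 K.
Step 2 — Isothermal: T stays 422 K; PV = const ⇒ V₂ = 4.48 L, P₂ = 3470 kPa.
ΔU = 0 (ideal gas, T constant).
W = nRT ln(V₂/V₁) = 4.42×8.314×422×ln(0.141) = -30400 J.
Q = ΔU + W = -30400 J.
Net over both steps: W = -37500 J, Q = -31500 J, ΔU = 6010 J.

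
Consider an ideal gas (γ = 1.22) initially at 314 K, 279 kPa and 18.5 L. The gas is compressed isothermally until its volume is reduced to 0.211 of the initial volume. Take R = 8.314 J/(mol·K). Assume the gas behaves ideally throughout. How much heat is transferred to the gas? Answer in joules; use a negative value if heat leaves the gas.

-8030 J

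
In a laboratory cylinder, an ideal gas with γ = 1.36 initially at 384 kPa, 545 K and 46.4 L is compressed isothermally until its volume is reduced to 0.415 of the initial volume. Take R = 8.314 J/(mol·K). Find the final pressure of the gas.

925 kPa

Isothermal: T stays 545 K; PV = const ⇒ V₂ = 19.3 L, P₂ = 925 kPa.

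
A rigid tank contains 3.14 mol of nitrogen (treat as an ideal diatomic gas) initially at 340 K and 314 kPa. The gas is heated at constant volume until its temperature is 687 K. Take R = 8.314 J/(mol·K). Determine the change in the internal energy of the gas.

V₁ = nRT₁/P₁ = 3.14×8.314×340/314 = 28.3 L.
Isochoric: V stays 28.3 L; P/T = const ⇒ T₂ = 687 K, P₂ = 634 kPa.
For an ideal gas ΔU = nCvΔT with Cv = (5/2)R = 20.8 J/(mol·K).
ΔU = 3.14×20.8×(687−340) = 22600 J.

22600 J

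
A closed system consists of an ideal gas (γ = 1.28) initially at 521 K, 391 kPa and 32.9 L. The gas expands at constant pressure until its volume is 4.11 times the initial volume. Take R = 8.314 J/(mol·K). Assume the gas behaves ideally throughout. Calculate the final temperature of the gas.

Isobaric: P stays 391 kPa; V/T = const ⇒ T₂ = 2140 K, V₂ = 135 L.

2140 K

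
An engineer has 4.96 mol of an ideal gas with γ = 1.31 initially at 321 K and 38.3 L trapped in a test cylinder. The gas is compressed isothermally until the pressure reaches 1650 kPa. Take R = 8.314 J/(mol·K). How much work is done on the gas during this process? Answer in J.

20700 J

P₁ = nRT₁/V₁ = 4.96×8.314×321/38.3 = 346 kPa.
Isothermal: T stays 321 K; PV = const ⇒ V₂ = 8.02 L, P₂ = 1650 kPa.
W = nRT ln(V₂/V₁) = 4.96×8.314×321×ln(0.209) = -20700 J.
Work done on the gas = −W_by = 20700 J.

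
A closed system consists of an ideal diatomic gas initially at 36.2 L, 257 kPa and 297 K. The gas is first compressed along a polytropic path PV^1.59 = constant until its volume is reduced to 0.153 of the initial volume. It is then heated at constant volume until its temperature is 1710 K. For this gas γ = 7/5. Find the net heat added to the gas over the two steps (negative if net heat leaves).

n = P₁V₁/(RT₁) = 257×36.2/(8.314×297) = 3.77 mol.
Step 1 — Polytropic n=1.59: T₂ = T₁(V₁/V₂)^(n−1) = 297×(6.54)^0.59 = 899 K; P₂ = P₁(V₁/V₂)^n = 5080 kPa.
W = (P₁V₁−P₂V₂)/(n−1) = (257×36.2−5080×5.54)/0.59 = -32000 J.
ΔU = nCvΔT = 3.77×20.8×(899−297) = 47100 J.
Q = ΔU + W = 15200 J.
State after step 1: P = 5080 kPa, V = 5.54 L, T = 899 K.
Step 2 — Isochoric: V stays 5.54 L; P/T = const ⇒ T₂ = 1710 K, P₂ = 9670 kPa.
W = 0 (no volume change).
ΔU = nCvΔT = 3.77×20.8×(1710−899) = 63500 J.
Q = ΔU = 63500 J.
Net over both steps: W = -32000 J, Q = 78700 J, ΔU = 111000 J.

78700 J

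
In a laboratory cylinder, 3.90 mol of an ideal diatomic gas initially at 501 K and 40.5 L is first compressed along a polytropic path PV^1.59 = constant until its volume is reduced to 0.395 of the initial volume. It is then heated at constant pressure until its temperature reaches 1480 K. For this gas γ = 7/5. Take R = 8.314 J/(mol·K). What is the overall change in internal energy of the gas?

79400 J

P₁ = nRT₁/V₁ = 3.90×8.314×501/40.5 = 401 kPa.
Step 1 — Polytropic n=1.59: T₂ = T₁(V₁/V₂)^(n−1) = 501×(2.53)^0.59 = 867 K; P₂ = P₁(V₁/V₂)^n = 1760 kPa.
W = (P₁V₁−P₂V₂)/(n−1) = (401×40.5−1760×16.0)/0.59 = -20100 J.
ΔU = nCvΔT = 3.90×20.8×(867−501) = 29600 J.
Q = ΔU + W = 9550 J.
State after step 1: P = 1760 kPa, V = 16.0 L, T = 867 K.
Step 2 — Isobaric: P stays 1760 kPa; V/T = const ⇒ T₂ = 1480 K, V₂ = 27.3 L.
W = PΔV = 1760×(27.3−16.0) kPa·L = 19900 J.
ΔU = nCvΔT = 3.90×20.8×(1480−867) = 49700 J.
Q = ΔU + W = nCpΔT = 69600 J.
Net over both steps: W = -208 J, Q = 79200 J, ΔU = 79400 J.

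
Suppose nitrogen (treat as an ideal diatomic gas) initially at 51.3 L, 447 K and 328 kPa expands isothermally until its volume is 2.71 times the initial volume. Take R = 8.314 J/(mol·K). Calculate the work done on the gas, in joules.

n = P₁V₁/(RT₁) = 328×51.3/(8.314×447) = 4.53 mol.
Isothermal: T stays 447 K; PV = const ⇒ V₂ = 139 L, P₂ = 121 kPa.
W = nRT ln(V₂/V₁) = 4.53×8.314×447×ln(2.71) = 16800 J.
Work done on the gas = −W_by = -16800 J.

-16800 J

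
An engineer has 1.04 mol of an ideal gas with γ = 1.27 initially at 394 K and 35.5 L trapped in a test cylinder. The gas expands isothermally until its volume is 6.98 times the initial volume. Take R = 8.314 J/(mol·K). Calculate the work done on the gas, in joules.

-6620 J

P₁ = nRT₁/V₁ = 1.04×8.314×394/35.5 = 96.0 kPa.
Isothermal: T stays 394 K; PV = const ⇒ V₂ = 248 L, P₂ = 13.7 kPa.
W = nRT ln(V₂/V₁) = 1.04×8.314×394×ln(6.98) = 6620 J.
Work done on the gas = −W_by = -6620 J.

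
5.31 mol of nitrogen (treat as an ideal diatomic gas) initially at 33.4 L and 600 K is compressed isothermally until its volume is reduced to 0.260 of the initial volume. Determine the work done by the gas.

-35700 J

P₁ = nRT₁/V₁ = 5.31×8.314×600/33.4 = 793 kPa.
Isothermal: T stays 600 K; PV = const ⇒ V₂ = 8.68 L, P₂ = 3050 kPa.
W = nRT ln(V₂/V₁) = 5.31×8.314×600×ln(0.260) = -35700 J.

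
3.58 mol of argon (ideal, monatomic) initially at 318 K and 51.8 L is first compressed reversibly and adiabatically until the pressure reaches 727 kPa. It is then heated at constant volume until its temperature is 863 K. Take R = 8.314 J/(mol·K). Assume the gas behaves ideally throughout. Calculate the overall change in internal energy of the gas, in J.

24300 J

P₁ = nRT₁/V₁ = 3.58×8.314×318/51.8 = 183 kPa.
Step 1 — Adiabatic: T₂/T₁ = (P₂/P₁)^((γ−1)/γ) ⇒ T₂ = 318×(3.98)^0.400 = 552 K; V₂ = 22.6 L.
ΔU = nCvΔT = 3.58×12.5×(552−318) = 10500 J.
Q = 0 for an adiabatic process, so W = −ΔU = -10500 J.
State after step 1: P = 727 kPa, V = 22.6 L, T = 552 K.
Step 2 — Isochoric: V stays 22.6 L; P/T = const ⇒ T₂ = 863 K, P₂ = 1140 kPa.
W = 0 (no volume change).
ΔU = nCvΔT = 3.58×12.5×(863−552) = 13900 J.
Q = ΔU = 13900 J.
Net over both steps: W = -10500 J, Q = 13900 J, ΔU = 24300 J.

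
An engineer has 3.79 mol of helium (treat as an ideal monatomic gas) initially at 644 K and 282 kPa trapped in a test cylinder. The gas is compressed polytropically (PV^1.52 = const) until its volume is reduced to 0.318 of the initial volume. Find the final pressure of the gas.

V₁ = nRT₁/P₁ = 3.79×8.314×644/282 = 72.0 L.
Polytropic n=1.52: T₂ = T₁(V₁/V₂)^(n−1) = 644×(3.14)^0.52 = 1170 K; P₂ = P₁(V₁/V₂)^n = 1610 kPa.

1610 kPa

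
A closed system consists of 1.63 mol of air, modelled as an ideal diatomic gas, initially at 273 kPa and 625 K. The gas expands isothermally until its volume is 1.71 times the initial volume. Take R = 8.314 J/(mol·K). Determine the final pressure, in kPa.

160 kPa

V₁ = nRT₁/P₁ = 1.63×8.314×625/273 = 31.0 L.
Isothermal: T stays 625 K; PV = const ⇒ V₂ = 53.1 L, P₂ = 160 kPa.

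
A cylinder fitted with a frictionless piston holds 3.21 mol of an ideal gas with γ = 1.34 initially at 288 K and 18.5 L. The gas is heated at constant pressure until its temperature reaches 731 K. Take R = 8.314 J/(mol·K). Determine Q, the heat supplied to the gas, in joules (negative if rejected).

46600 J

P₁ = nRT₁/V₁ = 3.21×8.314×288/18.5 = 415 kPa.
Isobaric: P stays 415 kPa; V/T = const ⇒ T₂ = 731 K, V₂ = 47.0 L.
W = PΔV = 415×(47.0−18.5) kPa·L = 11800 J.
ΔU = nCvΔT = 3.21×24.5×(731−288) = 34800 J.
Q = ΔU + W = nCpΔT = 46600 J.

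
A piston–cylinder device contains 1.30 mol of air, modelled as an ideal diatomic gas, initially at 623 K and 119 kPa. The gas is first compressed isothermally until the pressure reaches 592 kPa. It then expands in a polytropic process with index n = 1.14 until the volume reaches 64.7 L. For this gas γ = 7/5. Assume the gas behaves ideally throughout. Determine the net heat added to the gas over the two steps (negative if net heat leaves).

-4050 J

V₁ = nRT₁/P₁ = 1.30×8.314×623/119 = 56.6 L.
Step 1 — Isothermal: T stays 623 K; PV = const ⇒ V₂ = 11.4 L, P₂ = 592 kPa.
ΔU = 0 (ideal gas, T constant).
W = nRT ln(V₂/V₁) = 1.30×8.314×623×ln(0.201) = -10800 J.
Q = ΔU + W = -10800 J.
State after step 1: P = 592 kPa, V = 11.4 L, T = 623 K.
Step 2 — Polytropic n=1.14: T₂ = T₁(V₁/V₂)^(n−1) = 623×(0.176)^0.14 = 488 K; P₂ = P₁(V₁/V₂)^n = 81.6 kPa.
W = (P₁V₁−P₂V₂)/(n−1) = (592×11.4−81.6×64.7)/0.14 = 10400 J.
ΔU = nCvΔT = 1.30×20.8×(488−623) = -3640 J.
Q = ΔU + W = 6750 J.
Net over both steps: W = -413 J, Q = -4050 J, ΔU = -3640 J.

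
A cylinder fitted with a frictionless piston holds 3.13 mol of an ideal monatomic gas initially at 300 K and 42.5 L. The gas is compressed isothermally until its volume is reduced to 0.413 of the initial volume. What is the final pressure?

P₁ = nRT₁/V₁ = 3.13×8.314×300/42.5 = 184 kPa.
Isothermal: T stays 300 K; PV = const ⇒ V₂ = 17.6 L, P₂ = 445 kPa.

445 kPa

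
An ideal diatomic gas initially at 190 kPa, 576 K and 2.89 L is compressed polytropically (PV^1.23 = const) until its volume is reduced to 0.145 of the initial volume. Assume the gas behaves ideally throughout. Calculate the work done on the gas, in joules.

1330 J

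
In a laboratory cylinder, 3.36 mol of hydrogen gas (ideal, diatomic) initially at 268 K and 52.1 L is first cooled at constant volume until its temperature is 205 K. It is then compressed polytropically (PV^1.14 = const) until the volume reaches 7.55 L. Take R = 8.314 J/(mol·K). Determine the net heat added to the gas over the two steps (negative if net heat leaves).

P₁ = nRT₁/V₁ = 3.36×8.314×268/52.1 = 144 kPa.
Step 1 — Isochoric: V stays 52.1 L; P/T = const ⇒ T₂ = 205 K, P₂ = 110 kPa.
W = 0 (no volume change).
ΔU = nCvΔT = 3.36×20.8×(205−268) = -4400 J.
Q = ΔU = -4400 J.
State after step 1: P = 110 kPa, V = 52.1 L, T = 205 K.
Step 2 — Polytropic n=1.14: T₂ = T₁(V₁/V₂)^(n−1) = 205×(6.90)^0.14 = 269 K; P₂ = P₁(V₁/V₂)^n = 994 kPa.
W = (P₁V₁−P₂V₂)/(n−1) = (110×52.1−994×7.55)/0.14 = -12700 J.
ΔU = nCvΔT = 3.36×20.8×(269−205) = 4450 J.
Q = ΔU + W = -8260 J.
Net over both steps: W = -12700 J, Q = -12700 J, ΔU = 45.9 J.

-12700 J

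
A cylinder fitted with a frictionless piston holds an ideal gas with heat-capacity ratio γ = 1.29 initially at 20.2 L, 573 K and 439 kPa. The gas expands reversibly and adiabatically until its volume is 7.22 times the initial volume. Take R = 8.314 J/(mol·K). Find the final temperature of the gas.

Adiabatic: TV^(γ−1) = const ⇒ T₂ = 573×(0.139)^0.290 = 323 K; PV^γ = const ⇒ P₂ = 34.3 kPa.

323 K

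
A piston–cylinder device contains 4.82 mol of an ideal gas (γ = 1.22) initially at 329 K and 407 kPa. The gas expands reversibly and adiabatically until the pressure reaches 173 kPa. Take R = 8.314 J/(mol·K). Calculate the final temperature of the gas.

282 K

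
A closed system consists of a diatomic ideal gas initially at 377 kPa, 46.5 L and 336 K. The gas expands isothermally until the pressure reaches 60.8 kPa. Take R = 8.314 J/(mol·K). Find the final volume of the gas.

288 L

Isothermal: T stays 336 K; PV = const ⇒ V₂ = 288 L, P₂ = 60.8 kPa.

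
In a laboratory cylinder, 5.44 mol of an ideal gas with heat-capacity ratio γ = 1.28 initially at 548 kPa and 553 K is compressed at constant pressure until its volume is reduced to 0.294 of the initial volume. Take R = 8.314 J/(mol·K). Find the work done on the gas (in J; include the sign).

17700 J

V₁ = nRT₁/P₁ = 5.44×8.314×553/548 = 45.6 L.
Isobaric: P stays 548 kPa; V/T = const ⇒ T₂ = 163 K, V₂ = 13.4 L.
W = PΔV = 548×(13.4−45.6) kPa·L = -17700 J.
Work done on the gas = −W_by = 17700 J.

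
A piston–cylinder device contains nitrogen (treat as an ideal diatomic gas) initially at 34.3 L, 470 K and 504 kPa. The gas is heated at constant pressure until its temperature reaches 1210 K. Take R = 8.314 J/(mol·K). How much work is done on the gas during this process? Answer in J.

-27200 J

n = P₁V₁/(RT₁) = 504×34.3/(8.314×470) = 4.42 mol.
Isobaric: P stays 504 kPa; V/T = const ⇒ T₂ = 1210 K, V₂ = 88.3 L.
W = PΔV = 504×(88.3−34.3) kPa·L = 27200 J.
Work done on the gas = −W_by = -27200 J.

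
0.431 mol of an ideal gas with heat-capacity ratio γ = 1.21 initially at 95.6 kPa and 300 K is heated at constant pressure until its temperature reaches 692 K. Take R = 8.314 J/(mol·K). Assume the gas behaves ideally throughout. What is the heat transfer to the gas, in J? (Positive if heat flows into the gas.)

8090 J

V₁ = nRT₁/P₁ = 0.431×8.314×300/95.6 = 11.2 L.
Isobaric: P stays 95.6 kPa; V/T = const ⇒ T₂ = 692 K, V₂ = 25.9 L.
W = PΔV = 95.6×(25.9−11.2) kPa·L = 1400 J.
ΔU = nCvΔT = 0.431×39.6×(692−300) = 6690 J.
Q = ΔU + W = nCpΔT = 8090 J.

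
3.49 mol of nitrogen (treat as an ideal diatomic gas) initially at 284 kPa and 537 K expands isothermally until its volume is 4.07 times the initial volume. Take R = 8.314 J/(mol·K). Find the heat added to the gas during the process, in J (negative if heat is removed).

21900 J

V₁ = nRT₁/P₁ = 3.49×8.314×537/284 = 54.9 L.
Isothermal: T stays 537 K; PV = const ⇒ V₂ = 223 L, P₂ = 69.8 kPa.
ΔU = 0 (ideal gas, T constant).
W = nRT ln(V₂/V₁) = 3.49×8.314×537×ln(4.07) = 21900 J.
Q = ΔU + W = 21900 J.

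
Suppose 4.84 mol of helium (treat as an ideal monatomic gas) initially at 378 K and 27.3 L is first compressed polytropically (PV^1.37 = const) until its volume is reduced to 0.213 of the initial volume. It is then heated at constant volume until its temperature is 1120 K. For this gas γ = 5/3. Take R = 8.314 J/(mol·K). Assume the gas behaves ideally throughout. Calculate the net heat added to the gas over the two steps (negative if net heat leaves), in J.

13000 J

P₁ = nRT₁/V₁ = 4.84×8.314×378/27.3 = 557 kPa.
Step 1 — Polytropic n=1.37: T₂ = T₁(V₁/V₂)^(n−1) = 378×(4.69)^0.37 = 670 K; P₂ = P₁(V₁/V₂)^n = 4640 kPa.
W = (P₁V₁−P₂V₂)/(n−1) = (557×27.3−4640×5.81)/0.37 = -31700 J.
ΔU = nCvΔT = 4.84×12.5×(670−378) = 17600 J.
Q = ΔU + W = -14100 J.
State after step 1: P = 4640 kPa, V = 5.81 L, T = 670 K.
Step 2 — Isochoric: V stays 5.81 L; P/T = const ⇒ T₂ = 1120 K, P₂ = 7750 kPa.
W = 0 (no volume change).
ΔU = nCvΔT = 4.84×12.5×(1120−670) = 27200 J.
Q = ΔU = 27200 J.
Net over both steps: W = -31700 J, Q = 13000 J, ΔU = 44800 J.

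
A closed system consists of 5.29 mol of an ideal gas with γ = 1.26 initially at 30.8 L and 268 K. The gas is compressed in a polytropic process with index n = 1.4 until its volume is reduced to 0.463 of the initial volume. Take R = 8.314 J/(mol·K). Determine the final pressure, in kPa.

P₁ = nRT₁/V₁ = 5.29×8.314×268/30.8 = 383 kPa.
Polytropic n=1.4: T₂ = T₁(V₁/V₂)^(n−1) = 268×(2.16)^0.40 = 365 K; P₂ = P₁(V₁/V₂)^n = 1120 kPa.

1120 kPa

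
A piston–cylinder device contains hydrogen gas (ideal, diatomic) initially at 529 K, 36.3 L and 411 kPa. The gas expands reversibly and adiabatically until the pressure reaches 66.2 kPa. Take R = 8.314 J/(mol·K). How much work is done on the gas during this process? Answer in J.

n = P₁V₁/(RT₁) = 411×36.3/(8.314×529) = 3.39 mol.
Adiabatic: T₂/T₁ = (P₂/P₁)^((γ−1)/γ) ⇒ T₂ = 529×(0.161)^0.286 = 314 K; V₂ = 134 L.
ΔU = nCvΔT = 3.39×20.8×(314−529) = -15200 J.
Q = 0 for an adiabatic process, so W = −ΔU = 15200 J.
Work done on the gas = −W_by = -15200 J.

-15200 J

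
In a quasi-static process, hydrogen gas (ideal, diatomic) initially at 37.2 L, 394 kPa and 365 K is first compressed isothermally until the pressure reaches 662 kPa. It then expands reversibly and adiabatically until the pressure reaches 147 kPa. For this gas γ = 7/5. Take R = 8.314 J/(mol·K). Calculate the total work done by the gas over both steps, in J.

n = P₁V₁/(RT₁) = 394×37.2/(8.314×365) = 4.83 mol.
Step 1 — Isothermal: T stays 365 K; PV = const ⇒ V₂ = 22.1 L, P₂ = 662 kPa.
ΔU = 0 (ideal gas, T constant).
W = nRT ln(V₂/V₁) = 4.83×8.314×365×ln(0.595) = -7610 J.
Q = ΔU + W = -7610 J.
State after step 1: P = 662 kPa, V = 22.1 L, T = 365 K.
Step 2 — Adiabatic: T₂/T₁ = (P₂/P₁)^((γ−1)/γ) ⇒ T₂ = 365×(0.222)^0.286 = 237 K; V₂ = 64.9 L.
ΔU = nCvΔT = 4.83×20.8×(237−365) = -12800 J.
Q = 0 for an adiabatic process, so W = −ΔU = 12800 J.
Net over both steps: W = 5200 J, Q = -7610 J, ΔU = -12800 J.

5200 J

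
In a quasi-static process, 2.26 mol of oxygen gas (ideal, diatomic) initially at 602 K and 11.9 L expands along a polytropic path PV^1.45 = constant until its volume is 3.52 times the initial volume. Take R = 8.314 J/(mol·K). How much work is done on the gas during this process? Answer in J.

-10900 J

P₁ = nRT₁/V₁ = 2.26×8.314×602/11.9 = 951 kPa.
Polytropic n=1.45: T₂ = T₁(V₁/V₂)^(n−1) = 602×(0.284)^0.45 = 342 K; P₂ = P₁(V₁/V₂)^n = 153 kPa.
W = (P₁V₁−P₂V₂)/(n−1) = (951×11.9−153×41.9)/0.45 = 10900 J.
Work done on the gas = −W_by = -10900 J.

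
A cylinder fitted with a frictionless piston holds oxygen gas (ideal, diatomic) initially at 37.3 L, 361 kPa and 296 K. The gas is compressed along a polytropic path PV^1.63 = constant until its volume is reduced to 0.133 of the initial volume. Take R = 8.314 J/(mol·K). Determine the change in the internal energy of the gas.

n = P₁V₁/(RT₁) = 361×37.3/(8.314×296) = 5.47 mol.
Polytropic n=1.63: T₂ = T₁(V₁/V₂)^(n−1) = 296×(7.52)^0.63 = 1060 K; P₂ = P₁(V₁/V₂)^n = 9670 kPa.
For an ideal gas ΔU = nCvΔT with Cv = (5/2)R = 20.8 J/(mol·K).
ΔU = 5.47×20.8×(1060−296) = 86300 J.

86300 J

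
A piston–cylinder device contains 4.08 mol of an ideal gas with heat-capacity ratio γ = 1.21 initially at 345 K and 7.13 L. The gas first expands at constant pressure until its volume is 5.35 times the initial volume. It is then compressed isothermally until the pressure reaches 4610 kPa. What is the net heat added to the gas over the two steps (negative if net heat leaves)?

229000 J

P₁ = nRT₁/V₁ = 4.08×8.314×345/7.13 = 1640 kPa.
Step 1 — Isobaric: P stays 1640 kPa; V/T = const ⇒ T₂ = 1850 K, V₂ = 38.1 L.
W = PΔV = 1640×(38.1−7.13) kPa·L = 50900 J.
ΔU = nCvΔT = 4.08×39.6×(1850−345) = 242000 J.
Q = ΔU + W = nCpΔT = 293000 J.
State after step 1: P = 1640 kPa, V = 38.1 L, T = 1850 K.
Step 2 — Isothermal: T stays 1850 K; PV = const ⇒ V₂ = 13.6 L, P₂ = 4610 kPa.
ΔU = 0 (ideal gas, T constant).
W = nRT ln(V₂/V₁) = 4.08×8.314×1850×ln(0.356) = -64700 J.
Q = ΔU + W = -64700 J.
Net over both steps: W = -13800 J, Q = 229000 J, ΔU = 242000 J.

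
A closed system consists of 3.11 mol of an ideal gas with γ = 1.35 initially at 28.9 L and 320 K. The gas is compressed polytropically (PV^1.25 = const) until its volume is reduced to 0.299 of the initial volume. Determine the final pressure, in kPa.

P₁ = nRT₁/V₁ = 3.11×8.314×320/28.9 = 286 kPa.
Polytropic n=1.25: T₂ = T₁(V₁/V₂)^(n−1) = 320×(3.34)^0.25 = 433 K; P₂ = P₁(V₁/V₂)^n = 1290 kPa.

1290 kPa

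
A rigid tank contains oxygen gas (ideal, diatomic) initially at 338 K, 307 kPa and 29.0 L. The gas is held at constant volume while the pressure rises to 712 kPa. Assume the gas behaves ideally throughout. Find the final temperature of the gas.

Isochoric: V stays 29.0 L; P/T = const ⇒ T₂ = 784 K, P₂ = 712 kPa.

784 K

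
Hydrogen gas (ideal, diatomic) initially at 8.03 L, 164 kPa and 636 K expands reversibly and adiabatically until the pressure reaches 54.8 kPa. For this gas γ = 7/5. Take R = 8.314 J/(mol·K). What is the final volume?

Adiabatic: T₂/T₁ = (P₂/P₁)^((γ−1)/γ) ⇒ T₂ = 636×(0.334)^0.286 = 465 K; V₂ = 17.6 L.

17.6 L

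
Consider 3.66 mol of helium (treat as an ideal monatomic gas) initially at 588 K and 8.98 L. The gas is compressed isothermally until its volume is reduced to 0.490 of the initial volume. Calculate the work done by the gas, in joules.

P₁ = nRT₁/V₁ = 3.66×8.314×588/8.98 = 1990 kPa.
Isothermal: T stays 588 K; PV = const ⇒ V₂ = 4.40 L, P₂ = 4070 kPa.
W = nRT ln(V₂/V₁) = 3.66×8.314×588×ln(0.490) = -12800 J.

-12800 J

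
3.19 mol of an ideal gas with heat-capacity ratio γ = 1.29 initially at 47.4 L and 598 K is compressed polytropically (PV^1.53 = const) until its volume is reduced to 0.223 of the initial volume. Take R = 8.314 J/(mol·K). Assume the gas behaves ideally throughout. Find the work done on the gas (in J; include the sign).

36400 J

P₁ = nRT₁/V₁ = 3.19×8.314×598/47.4 = 335 kPa.
Polytropic n=1.53: T₂ = T₁(V₁/V₂)^(n−1) = 598×(4.48)^0.53 = 1320 K; P₂ = P₁(V₁/V₂)^n = 3320 kPa.
W = (P₁V₁−P₂V₂)/(n−1) = (335×47.4−3320×10.6)/0.53 = -36400 J.
Work done on the gas = −W_by = 36400 J.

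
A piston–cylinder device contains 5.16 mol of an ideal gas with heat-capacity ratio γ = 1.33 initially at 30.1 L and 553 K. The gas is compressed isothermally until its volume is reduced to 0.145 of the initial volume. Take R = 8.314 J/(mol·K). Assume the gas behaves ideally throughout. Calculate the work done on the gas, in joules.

P₁ = nRT₁/V₁ = 5.16×8.314×553/30.1 = 788 kPa.
Isothermal: T stays 553 K; PV = const ⇒ V₂ = 4.36 L, P₂ = 5440 kPa.
W = nRT ln(V₂/V₁) = 5.16×8.314×553×ln(0.145) = -45800 J.
Work done on the gas = −W_by = 45800 J.

45800 J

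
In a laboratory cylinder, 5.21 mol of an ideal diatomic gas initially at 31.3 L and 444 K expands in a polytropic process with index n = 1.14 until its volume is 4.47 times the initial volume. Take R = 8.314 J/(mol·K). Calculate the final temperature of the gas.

360 K

P₁ = nRT₁/V₁ = 5.21×8.314×444/31.3 = 614 kPa.
Polytropic n=1.14: T₂ = T₁(V₁/V₂)^(n−1) = 444×(0.224)^0.14 = 360 K; P₂ = P₁(V₁/V₂)^n = 111 kPa.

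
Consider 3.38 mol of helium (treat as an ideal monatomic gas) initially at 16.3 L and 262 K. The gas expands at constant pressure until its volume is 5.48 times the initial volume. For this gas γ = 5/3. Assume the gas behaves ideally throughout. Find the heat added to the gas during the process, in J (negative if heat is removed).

P₁ = nRT₁/V₁ = 3.38×8.314×262/16.3 = 452 kPa.
Isobaric: P stays 452 kPa; V/T = const ⇒ T₂ = 1440 K, V₂ = 89.3 L.
W = PΔV = 452×(89.3−16.3) kPa·L = 33000 J.
ΔU = nCvΔT = 3.38×12.5×(1440−262) = 49500 J.
Q = ΔU + W = nCpΔT = 82500 J.

82500 J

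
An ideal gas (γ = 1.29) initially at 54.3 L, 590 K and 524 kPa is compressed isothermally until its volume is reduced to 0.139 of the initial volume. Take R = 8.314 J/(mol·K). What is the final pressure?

3770 kPa

Isothermal: T stays 590 K; PV = const ⇒ V₂ = 7.55 L, P₂ = 3770 kPa.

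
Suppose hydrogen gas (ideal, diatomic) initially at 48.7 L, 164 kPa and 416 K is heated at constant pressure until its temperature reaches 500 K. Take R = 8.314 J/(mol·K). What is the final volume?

Isobaric: P stays 164 kPa; V/T = const ⇒ T₂ = 500 K, V₂ = 58.5 L.

58.5 L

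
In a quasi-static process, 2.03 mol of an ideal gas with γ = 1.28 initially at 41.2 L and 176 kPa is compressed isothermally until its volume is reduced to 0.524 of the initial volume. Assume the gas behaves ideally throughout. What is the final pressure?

336 kPa

T₁ = P₁V₁/(nR) = 176×41.2/(2.03×8.314) = 430 K.
Isothermal: T stays 430 K; PV = const ⇒ V₂ = 21.6 L, P₂ = 336 kPa.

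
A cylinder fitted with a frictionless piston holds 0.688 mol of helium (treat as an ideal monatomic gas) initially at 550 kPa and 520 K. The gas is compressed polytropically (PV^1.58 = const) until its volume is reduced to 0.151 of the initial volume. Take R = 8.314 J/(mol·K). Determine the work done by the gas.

-10200 J

V₁ = nRT₁/P₁ = 0.688×8.314×520/550 = 5.41 L.
Polytropic n=1.58: T₂ = T₁(V₁/V₂)^(n−1) = 520×(6.62)^0.58 = 1560 K; P₂ = P₁(V₁/V₂)^n = 10900 kPa.
W = (P₁V₁−P₂V₂)/(n−1) = (550×5.41−10900×0.817)/0.58 = -10200 J.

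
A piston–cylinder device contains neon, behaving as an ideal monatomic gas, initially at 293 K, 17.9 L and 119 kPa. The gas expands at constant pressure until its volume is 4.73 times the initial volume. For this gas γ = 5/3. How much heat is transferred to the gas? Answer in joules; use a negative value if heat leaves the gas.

19900 J

n = P₁V₁/(RT₁) = 119×17.9/(8.314×293) = 0.874 mol.
Isobaric: P stays 119 kPa; V/T = const ⇒ T₂ = 1390 K, V₂ = 84.7 L.
W = PΔV = 119×(84.7−17.9) kPa·L = 7950 J.
ΔU = nCvΔT = 0.874×12.5×(1390−293) = 11900 J.
Q = ΔU + W = nCpΔT = 19900 J.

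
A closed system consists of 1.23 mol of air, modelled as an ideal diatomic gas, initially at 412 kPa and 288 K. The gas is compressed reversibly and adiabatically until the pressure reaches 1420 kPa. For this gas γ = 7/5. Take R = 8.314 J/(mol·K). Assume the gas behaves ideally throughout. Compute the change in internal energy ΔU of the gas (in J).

3120 J

V₁ = nRT₁/P₁ = 1.23×8.314×288/412 = 7.15 L.
Adiabatic: T₂/T₁ = (P₂/P₁)^((γ−1)/γ) ⇒ T₂ = 288×(3.45)^0.286 = 410 K; V₂ = 2.95 L.
For an ideal gas ΔU = nCvΔT with Cv = (5/2)R = 20.8 J/(mol·K).
ΔU = 1.23×20.8×(410−288) = 3120 J.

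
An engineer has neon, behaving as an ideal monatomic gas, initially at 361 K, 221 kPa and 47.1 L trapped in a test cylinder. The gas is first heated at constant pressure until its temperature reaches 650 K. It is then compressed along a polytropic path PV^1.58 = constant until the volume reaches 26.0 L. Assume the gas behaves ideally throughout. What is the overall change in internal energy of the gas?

n = P₁V₁/(RT₁) = 221×47.1/(8.314×361) = 3.47 mol.
Step 1 — Isobaric: P stays 221 kPa; V/T = const ⇒ T₂ = 650 K, V₂ = 84.8 L.
W = PΔV = 221×(84.8−47.1) kPa·L = 8330 J.
ΔU = nCvΔT = 3.47×12.5×(650−361) = 12500 J.
Q = ΔU + W = nCpΔT = 20800 J.
State after step 1: P = 221 kPa, V = 84.8 L, T = 650 K.
Step 2 — Polytropic n=1.58: T₂ = T₁(V₁/V₂)^(n−1) = 650×(3.26)^0.58 = 1290 K; P₂ = P₁(V₁/V₂)^n = 1430 kPa.
W = (P₁V₁−P₂V₂)/(n−1) = (221×84.8−1430×26.0)/0.58 = -31800 J.
ΔU = nCvΔT = 3.47×12.5×(1290−650) = 27700 J.
Q = ΔU + W = -4140 J.
Net over both steps: W = -23500 J, Q = 16700 J, ΔU = 40200 J.

40200 J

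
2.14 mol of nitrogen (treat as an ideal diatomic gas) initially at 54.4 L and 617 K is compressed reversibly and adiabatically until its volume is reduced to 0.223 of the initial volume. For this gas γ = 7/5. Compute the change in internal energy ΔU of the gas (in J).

P₁ = nRT₁/V₁ = 2.14×8.314×617/54.4 = 202 kPa.
Adiabatic: TV^(γ−1) = const ⇒ T₂ = 617×(4.48)^0.400 = 1120 K; PV^γ = const ⇒ P₂ = 1650 kPa.
For an ideal gas ΔU = nCvΔT with Cv = (5/2)R = 20.8 J/(mol·K).
ΔU = 2.14×20.8×(1120−617) = 22600 J.

22600 J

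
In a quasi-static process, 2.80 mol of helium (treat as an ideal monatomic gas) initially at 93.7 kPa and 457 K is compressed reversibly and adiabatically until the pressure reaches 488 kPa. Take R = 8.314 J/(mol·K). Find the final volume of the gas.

V₁ = nRT₁/P₁ = 2.80×8.314×457/93.7 = 114 L.
Adiabatic: T₂/T₁ = (P₂/P₁)^((γ−1)/γ) ⇒ T₂ = 457×(5.21)^0.400 = 884 K; V₂ = 42.2 L.

42.2 L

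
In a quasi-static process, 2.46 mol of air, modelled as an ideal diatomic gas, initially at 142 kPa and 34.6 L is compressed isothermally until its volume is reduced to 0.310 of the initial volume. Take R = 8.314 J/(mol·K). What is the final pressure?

T₁ = P₁V₁/(nR) = 142×34.6/(2.46×8.314) = 240 K.
Isothermal: T stays 240 K; PV = const ⇒ V₂ = 10.7 L, P₂ = 458 kPa.

458 kPa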